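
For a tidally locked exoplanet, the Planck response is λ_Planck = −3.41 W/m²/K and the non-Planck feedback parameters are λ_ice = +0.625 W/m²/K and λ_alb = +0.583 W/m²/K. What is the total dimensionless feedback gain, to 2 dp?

0.35

Convert to gains: g_ice = 0.625/3.41 = 0.1833; g_alb = 0.583/3.41 = 0.171.
Total gain g = 0.3543.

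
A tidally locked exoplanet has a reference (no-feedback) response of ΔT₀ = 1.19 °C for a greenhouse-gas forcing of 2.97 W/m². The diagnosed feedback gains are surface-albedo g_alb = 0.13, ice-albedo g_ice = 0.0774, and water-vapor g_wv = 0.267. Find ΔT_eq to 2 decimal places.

2.26 °C

Total gain g = 0.13 + 0.0774 + 0.267 = 0.4744.
Amplification A = 1/(1 − 0.4744) = 1.903.
ΔT = 1.19 × 1.903 = 2.26 °C.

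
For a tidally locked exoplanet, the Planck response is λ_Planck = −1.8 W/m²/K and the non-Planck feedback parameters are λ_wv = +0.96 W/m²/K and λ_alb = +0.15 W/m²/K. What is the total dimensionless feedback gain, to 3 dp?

Convert to gains: g_wv = 0.96/1.8 = 0.5333; g_alb = 0.15/1.8 = 0.08333.
Total gain g = 0.61663.

0.617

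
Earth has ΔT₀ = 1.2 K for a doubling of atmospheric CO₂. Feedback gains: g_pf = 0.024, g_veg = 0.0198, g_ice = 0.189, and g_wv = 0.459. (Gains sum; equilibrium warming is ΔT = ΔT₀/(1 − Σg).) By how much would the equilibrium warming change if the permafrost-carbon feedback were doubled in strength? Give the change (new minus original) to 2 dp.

0.33 K

Original: g = 0.6918, ΔT = 1.2/(1−0.6918) = 3.8936 K.
With doubled permafrost-carbon: g' = 0.7158, ΔT' = 1.2/(1−0.7158) = 4.2224 K.
Change = 4.2224 − 3.8936 = 0.33 K.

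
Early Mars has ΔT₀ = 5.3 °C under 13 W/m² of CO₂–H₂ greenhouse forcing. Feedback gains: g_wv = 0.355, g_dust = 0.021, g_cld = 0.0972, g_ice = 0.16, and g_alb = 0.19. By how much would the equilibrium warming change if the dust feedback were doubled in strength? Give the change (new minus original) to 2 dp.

4.04 °C

Original: g = 0.8232, ΔT = 5.3/(1−0.8232) = 29.9774 °C.
With doubled dust: g' = 0.8442, ΔT' = 5.3/(1−0.8442) = 34.0180 °C.
Change = 34.0180 − 29.9774 = 4.04 °C.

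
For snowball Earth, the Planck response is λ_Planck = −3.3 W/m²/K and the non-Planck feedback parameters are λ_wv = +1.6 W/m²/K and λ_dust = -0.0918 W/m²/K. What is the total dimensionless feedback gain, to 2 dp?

Convert to gains: g_wv = 1.6/3.3 = 0.4848; g_dust = -0.0918/3.3 = -0.02782.
Total gain g = 0.45698.

0.46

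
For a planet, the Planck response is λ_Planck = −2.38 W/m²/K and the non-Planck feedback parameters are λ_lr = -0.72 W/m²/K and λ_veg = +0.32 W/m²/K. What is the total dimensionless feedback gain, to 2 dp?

-0.17

Convert to gains: g_lr = -0.72/2.38 = -0.3025; g_veg = 0.32/2.38 = 0.1345.
Total gain g = -0.168.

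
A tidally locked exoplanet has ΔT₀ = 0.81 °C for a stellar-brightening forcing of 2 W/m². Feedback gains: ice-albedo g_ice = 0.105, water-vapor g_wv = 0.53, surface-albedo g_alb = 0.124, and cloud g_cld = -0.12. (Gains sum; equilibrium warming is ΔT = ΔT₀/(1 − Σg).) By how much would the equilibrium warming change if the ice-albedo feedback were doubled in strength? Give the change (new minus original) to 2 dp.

0.92 °C

Original: g = 0.639, ΔT = 0.81/(1−0.639) = 2.2438 °C.
With doubled ice-albedo: g' = 0.744, ΔT' = 0.81/(1−0.744) = 3.1641 °C.
Change = 3.1641 − 2.2438 = 0.92 °C.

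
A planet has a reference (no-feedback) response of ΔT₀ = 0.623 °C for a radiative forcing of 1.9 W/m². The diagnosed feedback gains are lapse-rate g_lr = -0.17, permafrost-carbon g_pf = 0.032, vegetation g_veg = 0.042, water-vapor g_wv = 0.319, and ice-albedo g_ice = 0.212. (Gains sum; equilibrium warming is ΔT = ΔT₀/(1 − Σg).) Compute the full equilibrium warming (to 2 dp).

1.10 °C

Total gain g = -0.17 + 0.032 + 0.042 + 0.319 + 0.212 = 0.435.
Amplification A = 1/(1 − 0.435) = 1.77.
ΔT = 0.623 × 1.77 = 1.10 °C.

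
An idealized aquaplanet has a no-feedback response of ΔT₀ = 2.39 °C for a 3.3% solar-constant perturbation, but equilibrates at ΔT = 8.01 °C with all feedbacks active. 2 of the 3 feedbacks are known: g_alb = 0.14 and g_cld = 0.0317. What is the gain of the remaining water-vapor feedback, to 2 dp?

Amplification A = ΔT/ΔT₀ = 8.01/2.39 = 3.351.
Total gain g = 1 − 1/A = 1 − 1/3.351 = 0.7016.
Known gains sum to 0.14 + 0.0317 = 0.1717.
g_wv = 0.7016 − 0.1717 = 0.53.

0.53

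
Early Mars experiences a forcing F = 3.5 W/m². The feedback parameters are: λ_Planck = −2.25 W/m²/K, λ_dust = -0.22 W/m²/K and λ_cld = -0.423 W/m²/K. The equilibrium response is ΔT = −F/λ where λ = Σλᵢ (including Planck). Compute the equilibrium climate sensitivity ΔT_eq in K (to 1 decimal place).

1.2 K

Net feedback parameter λ = (−2.25) + (-0.22) + (-0.423) = -2.893 W/m²/K.
ΔT = −F/λ = −3.5/(-2.893) = 1.2 K.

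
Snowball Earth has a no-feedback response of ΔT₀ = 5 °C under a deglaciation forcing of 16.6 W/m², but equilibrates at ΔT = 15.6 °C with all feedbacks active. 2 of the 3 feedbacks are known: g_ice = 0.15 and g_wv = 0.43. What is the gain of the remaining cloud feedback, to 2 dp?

Amplification A = ΔT/ΔT₀ = 15.6/5 = 3.12.
Total gain g = 1 − 1/A = 1 − 1/3.12 = 0.6795.
Known gains sum to 0.15 + 0.43 = 0.58.
g_cld = 0.6795 − 0.58 = 0.10.

0.10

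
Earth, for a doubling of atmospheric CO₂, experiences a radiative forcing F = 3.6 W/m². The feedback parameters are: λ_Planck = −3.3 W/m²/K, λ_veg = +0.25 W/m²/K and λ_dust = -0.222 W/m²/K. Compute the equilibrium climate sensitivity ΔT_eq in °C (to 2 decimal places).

Net feedback parameter λ = (−3.3) + (+0.25) + (-0.222) = -3.272 W/m²/K.
ΔT = −F/λ = −3.6/(-3.272) = 1.10 °C.

1.10 °C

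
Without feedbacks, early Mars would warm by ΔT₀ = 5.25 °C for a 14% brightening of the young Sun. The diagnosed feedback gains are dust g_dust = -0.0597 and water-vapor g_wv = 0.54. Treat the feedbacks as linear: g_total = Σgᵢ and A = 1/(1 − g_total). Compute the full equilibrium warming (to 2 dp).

Total gain g = -0.0597 + 0.54 = 0.4803.
Amplification A = 1/(1 − 0.4803) = 1.924.
ΔT = 5.25 × 1.924 = 10.10 °C.

10.10 °C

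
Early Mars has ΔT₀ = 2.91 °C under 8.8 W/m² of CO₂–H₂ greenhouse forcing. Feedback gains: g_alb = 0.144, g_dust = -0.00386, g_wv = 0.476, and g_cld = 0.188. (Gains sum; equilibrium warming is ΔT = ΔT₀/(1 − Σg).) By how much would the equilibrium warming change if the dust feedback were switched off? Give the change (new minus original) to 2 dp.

0.30 °C

Original: g = 0.80414, ΔT = 2.91/(1−0.80414) = 14.8576 °C.
Without dust: g' = 0.808, ΔT' = 2.91/(1−0.808) = 15.1562 °C.
Change = 15.1562 − 14.8576 = 0.30 °C.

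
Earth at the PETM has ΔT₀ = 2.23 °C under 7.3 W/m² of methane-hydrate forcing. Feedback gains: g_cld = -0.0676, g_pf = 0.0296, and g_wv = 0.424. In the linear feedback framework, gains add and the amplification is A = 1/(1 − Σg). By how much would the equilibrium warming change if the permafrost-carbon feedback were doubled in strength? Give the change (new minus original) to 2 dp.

0.18 °C

Original: g = 0.386, ΔT = 2.23/(1−0.386) = 3.6319 °C.
With doubled permafrost-carbon: g' = 0.4156, ΔT' = 2.23/(1−0.4156) = 3.8159 °C.
Change = 3.8159 − 3.6319 = 0.18 °C.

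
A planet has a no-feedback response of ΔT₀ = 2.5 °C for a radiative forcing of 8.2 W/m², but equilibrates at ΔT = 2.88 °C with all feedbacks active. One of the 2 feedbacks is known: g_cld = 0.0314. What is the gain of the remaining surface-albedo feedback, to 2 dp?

0.10

Amplification A = ΔT/ΔT₀ = 2.88/2.5 = 1.152.
Total gain g = 1 − 1/A = 1 − 1/1.152 = 0.1319.
The known gain is 0.0314.
g_alb = 0.1319 − 0.0314 = 0.10.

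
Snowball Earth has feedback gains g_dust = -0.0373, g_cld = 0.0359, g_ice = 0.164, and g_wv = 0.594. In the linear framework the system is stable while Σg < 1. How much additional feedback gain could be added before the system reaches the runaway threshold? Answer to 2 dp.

Current total gain = -0.0373 + 0.0359 + 0.164 + 0.594 = 0.7566.
Margin to runaway = 1 − 0.7566 = 0.24.

0.24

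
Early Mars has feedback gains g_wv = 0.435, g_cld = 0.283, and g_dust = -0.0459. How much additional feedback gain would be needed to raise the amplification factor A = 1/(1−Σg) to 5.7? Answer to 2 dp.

0.15

Current total gain = 0.6721.
Target gain for A = 5.7: g* = 1 − 1/5.7 = 0.8246.
Additional gain needed = 0.8246 − 0.6721 = 0.15.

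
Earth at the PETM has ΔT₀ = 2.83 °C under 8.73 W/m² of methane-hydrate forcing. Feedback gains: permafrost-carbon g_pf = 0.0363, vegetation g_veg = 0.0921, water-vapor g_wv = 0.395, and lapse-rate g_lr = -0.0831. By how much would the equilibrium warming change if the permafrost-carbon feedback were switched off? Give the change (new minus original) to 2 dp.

Original: g = 0.4403, ΔT = 2.83/(1−0.4403) = 5.0563 °C.
Without permafrost-carbon: g' = 0.404, ΔT' = 2.83/(1−0.404) = 4.7483 °C.
Change = 4.7483 − 5.0563 = -0.31 °C.

-0.31 °C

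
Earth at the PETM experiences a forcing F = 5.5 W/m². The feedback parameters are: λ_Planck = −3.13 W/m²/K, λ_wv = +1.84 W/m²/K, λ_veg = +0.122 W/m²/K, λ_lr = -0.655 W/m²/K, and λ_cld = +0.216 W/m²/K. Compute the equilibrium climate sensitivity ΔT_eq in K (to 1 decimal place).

3.4 K

Net feedback parameter λ = (−3.13) + (+1.84) + (+0.122) + (-0.655) + (+0.216) = -1.607 W/m²/K.
ΔT = −F/λ = −5.5/(-1.607) = 3.4 K.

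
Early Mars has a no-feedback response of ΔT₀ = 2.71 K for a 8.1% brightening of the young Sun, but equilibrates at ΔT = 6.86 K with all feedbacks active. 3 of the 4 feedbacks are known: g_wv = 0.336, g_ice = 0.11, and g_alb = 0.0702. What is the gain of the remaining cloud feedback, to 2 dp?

0.09

Amplification A = ΔT/ΔT₀ = 6.86/2.71 = 2.531.
Total gain g = 1 − 1/A = 1 − 1/2.531 = 0.6049.
Known gains sum to 0.336 + 0.11 + 0.0702 = 0.5162.
g_cld = 0.6049 − 0.5162 = 0.09.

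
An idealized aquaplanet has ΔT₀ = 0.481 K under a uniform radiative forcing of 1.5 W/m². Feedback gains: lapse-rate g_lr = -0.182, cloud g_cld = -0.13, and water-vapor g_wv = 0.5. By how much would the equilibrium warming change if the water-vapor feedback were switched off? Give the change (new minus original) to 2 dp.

Original: g = 0.188, ΔT = 0.481/(1−0.188) = 0.5924 K.
Without water-vapor: g' = -0.312, ΔT' = 0.481/(1+0.312) = 0.3666 K.
Change = 0.3666 − 0.5924 = -0.23 K.

-0.23 K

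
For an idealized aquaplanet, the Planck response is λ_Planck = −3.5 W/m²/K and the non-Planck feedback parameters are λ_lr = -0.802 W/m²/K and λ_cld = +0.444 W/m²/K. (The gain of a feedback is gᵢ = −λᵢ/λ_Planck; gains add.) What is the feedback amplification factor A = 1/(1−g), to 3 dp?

0.907

Convert to gains: g_lr = -0.802/3.5 = -0.2291; g_cld = 0.444/3.5 = 0.1269.
Total gain g = -0.1022.
A = 1/(1 + 0.1022) = 0.907.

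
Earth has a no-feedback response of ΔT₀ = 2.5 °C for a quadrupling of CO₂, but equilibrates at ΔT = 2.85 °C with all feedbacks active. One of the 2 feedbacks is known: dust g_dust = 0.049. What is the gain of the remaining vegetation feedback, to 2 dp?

Amplification A = ΔT/ΔT₀ = 2.85/2.5 = 1.14.
Total gain g = 1 − 1/A = 1 − 1/1.14 = 0.1228.
The known gain is 0.049.
g_veg = 0.1228 − 0.049 = 0.07.

0.07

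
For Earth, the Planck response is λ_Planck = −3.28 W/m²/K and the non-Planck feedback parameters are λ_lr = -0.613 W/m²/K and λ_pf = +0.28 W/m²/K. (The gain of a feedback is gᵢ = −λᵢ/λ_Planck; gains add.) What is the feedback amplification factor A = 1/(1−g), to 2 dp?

Convert to gains: g_lr = -0.613/3.28 = -0.1869; g_pf = 0.28/3.28 = 0.08537.
Total gain g = -0.10153.
A = 1/(1 + 0.10153) = 0.91.

0.91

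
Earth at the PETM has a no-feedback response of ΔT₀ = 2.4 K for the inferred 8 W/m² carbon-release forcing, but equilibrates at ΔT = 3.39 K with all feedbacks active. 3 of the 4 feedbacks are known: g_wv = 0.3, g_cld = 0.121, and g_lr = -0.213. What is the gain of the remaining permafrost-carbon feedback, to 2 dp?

Amplification A = ΔT/ΔT₀ = 3.39/2.4 = 1.413.
Total gain g = 1 − 1/A = 1 − 1/1.413 = 0.2923.
Known gains sum to 0.3 + 0.121 − 0.213 = 0.208.
g_pf = 0.2923 − 0.208 = 0.08.

0.08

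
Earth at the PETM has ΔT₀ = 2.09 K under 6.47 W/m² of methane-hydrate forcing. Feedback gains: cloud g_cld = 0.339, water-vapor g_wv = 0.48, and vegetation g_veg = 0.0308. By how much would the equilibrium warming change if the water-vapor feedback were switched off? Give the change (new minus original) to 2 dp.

-10.60 K

Original: g = 0.8498, ΔT = 2.09/(1−0.8498) = 13.9148 K.
Without water-vapor: g' = 0.3698, ΔT' = 2.09/(1−0.3698) = 3.3164 K.
Change = 3.3164 − 13.9148 = -10.60 K.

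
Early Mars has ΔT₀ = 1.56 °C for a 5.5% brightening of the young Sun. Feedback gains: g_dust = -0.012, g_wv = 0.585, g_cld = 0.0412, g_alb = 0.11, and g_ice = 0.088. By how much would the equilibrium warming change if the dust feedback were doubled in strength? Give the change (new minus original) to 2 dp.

Original: g = 0.8122, ΔT = 1.56/(1−0.8122) = 8.3067 °C.
With doubled dust: g' = 0.8002, ΔT' = 1.56/(1−0.8002) = 7.8078 °C.
Change = 7.8078 − 8.3067 = -0.50 °C.

-0.50 °C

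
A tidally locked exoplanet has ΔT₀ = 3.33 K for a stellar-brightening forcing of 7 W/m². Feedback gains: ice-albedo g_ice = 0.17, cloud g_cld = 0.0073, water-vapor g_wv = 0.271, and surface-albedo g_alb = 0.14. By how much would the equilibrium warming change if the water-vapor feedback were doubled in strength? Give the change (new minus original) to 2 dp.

15.58 K

Original: g = 0.5883, ΔT = 3.33/(1−0.5883) = 8.0884 K.
With doubled water-vapor: g' = 0.8593, ΔT' = 3.33/(1−0.8593) = 23.6674 K.
Change = 23.6674 − 8.0884 = 15.58 K.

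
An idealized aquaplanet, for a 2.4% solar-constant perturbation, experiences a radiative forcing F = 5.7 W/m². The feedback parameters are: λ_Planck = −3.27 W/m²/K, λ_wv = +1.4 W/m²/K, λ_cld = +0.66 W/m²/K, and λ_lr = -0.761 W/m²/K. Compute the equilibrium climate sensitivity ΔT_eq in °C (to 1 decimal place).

Net feedback parameter λ = (−3.27) + (+1.4) + (+0.66) + (-0.761) = -1.971 W/m²/K.
ΔT = −F/λ = −5.7/(-1.971) = 2.9 °C.

2.9 °C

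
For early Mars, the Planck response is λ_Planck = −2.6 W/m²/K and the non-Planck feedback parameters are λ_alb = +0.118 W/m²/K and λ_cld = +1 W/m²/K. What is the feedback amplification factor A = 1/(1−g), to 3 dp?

1.754

Convert to gains: g_alb = 0.118/2.6 = 0.04538; g_cld = 1/2.6 = 0.3846.
Total gain g = 0.42998.
A = 1/(1 − 0.42998) = 1.754.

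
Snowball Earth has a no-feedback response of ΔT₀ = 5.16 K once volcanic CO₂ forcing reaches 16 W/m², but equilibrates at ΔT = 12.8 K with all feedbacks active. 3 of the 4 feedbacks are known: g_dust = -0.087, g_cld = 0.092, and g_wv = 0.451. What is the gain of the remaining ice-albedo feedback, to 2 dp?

0.14

Amplification A = ΔT/ΔT₀ = 12.8/5.16 = 2.481.
Total gain g = 1 − 1/A = 1 − 1/2.481 = 0.5969.
Known gains sum to -0.087 + 0.092 + 0.451 = 0.456.
g_ice = 0.5969 − 0.456 = 0.14.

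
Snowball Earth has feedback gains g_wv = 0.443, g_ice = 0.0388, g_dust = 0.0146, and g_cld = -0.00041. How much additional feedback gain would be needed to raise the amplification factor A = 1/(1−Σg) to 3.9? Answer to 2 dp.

Current total gain = 0.49599.
Target gain for A = 3.9: g* = 1 − 1/3.9 = 0.7436.
Additional gain needed = 0.7436 − 0.49599 = 0.25.

0.25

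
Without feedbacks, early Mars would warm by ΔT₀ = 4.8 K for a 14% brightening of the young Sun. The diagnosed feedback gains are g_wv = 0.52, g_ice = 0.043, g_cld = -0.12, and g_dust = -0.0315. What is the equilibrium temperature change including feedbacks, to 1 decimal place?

8.2 K

Total gain g = 0.52 + 0.043 − 0.12 − 0.0315 = 0.4115.
Amplification A = 1/(1 − 0.4115) = 1.699.
ΔT = 4.8 × 1.699 = 8.2 K.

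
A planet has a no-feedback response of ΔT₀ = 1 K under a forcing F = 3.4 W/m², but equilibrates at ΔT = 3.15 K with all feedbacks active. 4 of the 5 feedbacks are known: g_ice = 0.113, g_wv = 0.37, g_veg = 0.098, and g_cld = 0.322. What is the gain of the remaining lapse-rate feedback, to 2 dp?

-0.22

Amplification A = ΔT/ΔT₀ = 3.15/1 = 3.15.
Total gain g = 1 − 1/A = 1 − 1/3.15 = 0.6825.
Known gains sum to 0.113 + 0.37 + 0.098 + 0.322 = 0.903.
g_lr = 0.6825 − 0.903 = -0.22.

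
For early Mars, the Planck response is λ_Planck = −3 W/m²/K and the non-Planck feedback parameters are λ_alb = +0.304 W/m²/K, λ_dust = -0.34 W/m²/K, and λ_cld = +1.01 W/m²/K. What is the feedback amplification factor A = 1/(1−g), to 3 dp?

Convert to gains: g_alb = 0.304/3 = 0.1013; g_dust = -0.34/3 = -0.1133; g_cld = 1.01/3 = 0.3367.
Total gain g = 0.3247.
A = 1/(1 − 0.3247) = 1.481.

1.481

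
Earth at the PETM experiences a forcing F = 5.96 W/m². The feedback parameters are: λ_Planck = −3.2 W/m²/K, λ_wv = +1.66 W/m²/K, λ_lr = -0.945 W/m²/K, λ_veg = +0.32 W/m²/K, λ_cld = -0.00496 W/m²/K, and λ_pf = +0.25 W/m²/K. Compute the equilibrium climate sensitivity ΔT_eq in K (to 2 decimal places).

3.10 K

Net feedback parameter λ = (−3.2) + (+1.66) + (-0.945) + (+0.32) + (-0.00496) + (+0.25) = -1.91996 W/m²/K.
ΔT = −F/λ = −5.96/(-1.91996) = 3.10 K.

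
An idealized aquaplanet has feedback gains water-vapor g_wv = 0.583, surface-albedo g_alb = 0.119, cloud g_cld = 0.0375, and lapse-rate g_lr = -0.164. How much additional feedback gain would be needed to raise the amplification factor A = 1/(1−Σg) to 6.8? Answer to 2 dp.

0.28

Current total gain = 0.5755.
Target gain for A = 6.8: g* = 1 − 1/6.8 = 0.8529.
Additional gain needed = 0.8529 − 0.5755 = 0.28.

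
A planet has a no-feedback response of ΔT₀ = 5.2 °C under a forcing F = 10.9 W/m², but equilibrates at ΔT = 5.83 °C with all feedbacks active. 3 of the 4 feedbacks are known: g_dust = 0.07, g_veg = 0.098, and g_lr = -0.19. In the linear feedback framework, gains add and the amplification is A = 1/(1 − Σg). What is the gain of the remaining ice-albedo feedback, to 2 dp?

0.13

Amplification A = ΔT/ΔT₀ = 5.83/5.2 = 1.121.
Total gain g = 1 − 1/A = 1 − 1/1.121 = 0.1079.
Known gains sum to 0.07 + 0.098 − 0.19 = -0.022.
g_ice = 0.1079 + 0.022 = 0.13.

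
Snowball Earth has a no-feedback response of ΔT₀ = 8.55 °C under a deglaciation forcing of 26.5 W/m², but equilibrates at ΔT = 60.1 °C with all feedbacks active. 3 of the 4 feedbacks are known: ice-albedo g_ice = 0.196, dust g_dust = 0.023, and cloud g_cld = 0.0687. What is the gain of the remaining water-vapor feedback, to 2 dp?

Amplification A = ΔT/ΔT₀ = 60.1/8.55 = 7.029.
Total gain g = 1 − 1/A = 1 − 1/7.029 = 0.8577.
Known gains sum to 0.196 + 0.023 + 0.0687 = 0.2877.
g_wv = 0.8577 − 0.2877 = 0.57.

0.57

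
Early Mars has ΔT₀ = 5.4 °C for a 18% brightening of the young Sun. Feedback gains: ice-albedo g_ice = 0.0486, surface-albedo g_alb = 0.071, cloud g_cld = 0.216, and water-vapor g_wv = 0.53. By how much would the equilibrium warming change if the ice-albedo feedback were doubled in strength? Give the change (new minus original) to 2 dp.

22.76 °C

Original: g = 0.8656, ΔT = 5.4/(1−0.8656) = 40.1786 °C.
With doubled ice-albedo: g' = 0.9142, ΔT' = 5.4/(1−0.9142) = 62.9371 °C.
Change = 62.9371 − 40.1786 = 22.76 °C.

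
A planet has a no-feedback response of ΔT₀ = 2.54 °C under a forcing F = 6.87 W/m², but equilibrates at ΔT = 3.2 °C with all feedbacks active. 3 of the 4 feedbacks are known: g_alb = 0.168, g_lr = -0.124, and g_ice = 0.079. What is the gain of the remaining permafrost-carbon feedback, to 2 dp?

0.08

Amplification A = ΔT/ΔT₀ = 3.2/2.54 = 1.26.
Total gain g = 1 − 1/A = 1 − 1/1.26 = 0.2063.
Known gains sum to 0.168 − 0.124 + 0.079 = 0.123.
g_pf = 0.2063 − 0.123 = 0.08.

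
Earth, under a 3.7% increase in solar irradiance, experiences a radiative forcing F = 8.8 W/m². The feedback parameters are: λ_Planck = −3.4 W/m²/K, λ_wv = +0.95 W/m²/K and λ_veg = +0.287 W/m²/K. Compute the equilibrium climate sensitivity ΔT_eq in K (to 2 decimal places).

4.07 K

Net feedback parameter λ = (−3.4) + (+0.95) + (+0.287) = -2.163 W/m²/K.
ΔT = −F/λ = −8.8/(-2.163) = 4.07 K.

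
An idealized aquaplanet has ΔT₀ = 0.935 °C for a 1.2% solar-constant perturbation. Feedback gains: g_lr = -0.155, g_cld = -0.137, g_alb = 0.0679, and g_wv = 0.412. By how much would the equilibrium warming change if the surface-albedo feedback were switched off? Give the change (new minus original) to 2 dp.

Original: g = 0.1879, ΔT = 0.935/(1−0.1879) = 1.1513 °C.
Without surface-albedo: g' = 0.12, ΔT' = 0.935/(1−0.12) = 1.0625 °C.
Change = 1.0625 − 1.1513 = -0.09 °C.

-0.09 °C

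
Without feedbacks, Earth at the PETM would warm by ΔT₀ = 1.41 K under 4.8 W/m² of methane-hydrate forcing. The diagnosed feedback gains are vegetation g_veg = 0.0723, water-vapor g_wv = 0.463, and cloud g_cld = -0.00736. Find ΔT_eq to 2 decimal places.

2.99 K

Total gain g = 0.0723 + 0.463 − 0.00736 = 0.52794.
Amplification A = 1/(1 − 0.52794) = 2.118.
ΔT = 1.41 × 2.118 = 2.99 K.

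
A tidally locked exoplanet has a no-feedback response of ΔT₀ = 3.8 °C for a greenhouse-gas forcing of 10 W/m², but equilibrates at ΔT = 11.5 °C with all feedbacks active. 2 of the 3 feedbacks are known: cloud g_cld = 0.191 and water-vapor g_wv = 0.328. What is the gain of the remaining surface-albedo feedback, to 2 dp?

0.15

Amplification A = ΔT/ΔT₀ = 11.5/3.8 = 3.026.
Total gain g = 1 − 1/A = 1 − 1/3.026 = 0.6695.
Known gains sum to 0.191 + 0.328 = 0.519.
g_alb = 0.6695 − 0.519 = 0.15.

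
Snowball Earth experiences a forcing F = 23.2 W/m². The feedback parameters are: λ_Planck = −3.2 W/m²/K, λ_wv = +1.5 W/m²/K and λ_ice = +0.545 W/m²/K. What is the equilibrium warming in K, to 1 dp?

20.1 K

Net feedback parameter λ = (−3.2) + (+1.5) + (+0.545) = -1.155 W/m²/K.
ΔT = −F/λ = −23.2/(-1.155) = 20.1 K.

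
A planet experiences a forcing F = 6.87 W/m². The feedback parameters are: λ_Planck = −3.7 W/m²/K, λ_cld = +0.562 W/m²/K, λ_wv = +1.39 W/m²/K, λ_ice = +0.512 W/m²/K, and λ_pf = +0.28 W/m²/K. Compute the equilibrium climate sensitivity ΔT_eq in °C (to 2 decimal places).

7.19 °C

Net feedback parameter λ = (−3.7) + (+0.562) + (+1.39) + (+0.512) + (+0.28) = -0.956 W/m²/K.
ΔT = −F/λ = −6.87/(-0.956) = 7.19 °C.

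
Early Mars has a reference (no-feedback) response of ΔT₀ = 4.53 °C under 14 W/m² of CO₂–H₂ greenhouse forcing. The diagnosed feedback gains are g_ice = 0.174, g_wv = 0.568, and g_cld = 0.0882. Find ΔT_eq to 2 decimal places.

26.68 °C

Total gain g = 0.174 + 0.568 + 0.0882 = 0.8302.
Amplification A = 1/(1 − 0.8302) = 5.889.
ΔT = 4.53 × 5.889 = 26.68 °C.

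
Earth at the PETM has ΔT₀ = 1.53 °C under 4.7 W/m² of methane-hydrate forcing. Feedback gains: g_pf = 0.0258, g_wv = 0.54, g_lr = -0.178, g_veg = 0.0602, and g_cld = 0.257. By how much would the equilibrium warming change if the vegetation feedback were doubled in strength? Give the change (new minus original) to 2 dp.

Original: g = 0.705, ΔT = 1.53/(1−0.705) = 5.1864 °C.
With doubled vegetation: g' = 0.7652, ΔT' = 1.53/(1−0.7652) = 6.5162 °C.
Change = 6.5162 − 5.1864 = 1.33 °C.

1.33 °C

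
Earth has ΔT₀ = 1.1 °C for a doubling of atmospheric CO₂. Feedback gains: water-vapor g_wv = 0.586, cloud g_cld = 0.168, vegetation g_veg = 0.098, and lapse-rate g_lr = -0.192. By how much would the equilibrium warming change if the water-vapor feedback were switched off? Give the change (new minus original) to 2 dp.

Original: g = 0.66, ΔT = 1.1/(1−0.66) = 3.2353 °C.
Without water-vapor: g' = 0.074, ΔT' = 1.1/(1−0.074) = 1.1879 °C.
Change = 1.1879 − 3.2353 = -2.05 °C.

-2.05 °C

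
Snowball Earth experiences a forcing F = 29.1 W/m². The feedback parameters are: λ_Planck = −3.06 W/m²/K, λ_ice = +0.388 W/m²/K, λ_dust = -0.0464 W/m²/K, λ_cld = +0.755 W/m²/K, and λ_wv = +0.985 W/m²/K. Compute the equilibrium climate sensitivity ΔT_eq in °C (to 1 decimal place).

Net feedback parameter λ = (−3.06) + (+0.388) + (-0.0464) + (+0.755) + (+0.985) = -0.9784 W/m²/K.
ΔT = −F/λ = −29.1/(-0.9784) = 29.7 °C.

29.7 °C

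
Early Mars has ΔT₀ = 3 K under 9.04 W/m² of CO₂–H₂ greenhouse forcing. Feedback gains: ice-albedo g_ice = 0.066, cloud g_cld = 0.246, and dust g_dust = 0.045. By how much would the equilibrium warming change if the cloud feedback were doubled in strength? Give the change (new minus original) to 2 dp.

Original: g = 0.357, ΔT = 3/(1−0.357) = 4.6656 K.
With doubled cloud: g' = 0.603, ΔT' = 3/(1−0.603) = 7.5567 K.
Change = 7.5567 − 4.6656 = 2.89 K.

2.89 K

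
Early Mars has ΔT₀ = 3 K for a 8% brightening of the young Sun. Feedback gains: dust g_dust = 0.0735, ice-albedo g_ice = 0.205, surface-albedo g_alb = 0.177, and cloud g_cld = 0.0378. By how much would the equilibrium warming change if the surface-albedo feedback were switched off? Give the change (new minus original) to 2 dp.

-1.53 K

Original: g = 0.4933, ΔT = 3/(1−0.4933) = 5.9207 K.
Without surface-albedo: g' = 0.3163, ΔT' = 3/(1−0.3163) = 4.3879 K.
Change = 4.3879 − 5.9207 = -1.53 K.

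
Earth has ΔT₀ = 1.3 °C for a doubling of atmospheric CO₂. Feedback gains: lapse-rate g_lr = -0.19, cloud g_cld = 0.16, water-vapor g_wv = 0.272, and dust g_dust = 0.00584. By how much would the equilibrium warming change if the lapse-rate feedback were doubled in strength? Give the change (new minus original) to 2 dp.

Original: g = 0.24784, ΔT = 1.3/(1−0.24784) = 1.7284 °C.
With doubled lapse-rate: g' = 0.05784, ΔT' = 1.3/(1−0.05784) = 1.3798 °C.
Change = 1.3798 − 1.7284 = -0.35 °C.

-0.35 °C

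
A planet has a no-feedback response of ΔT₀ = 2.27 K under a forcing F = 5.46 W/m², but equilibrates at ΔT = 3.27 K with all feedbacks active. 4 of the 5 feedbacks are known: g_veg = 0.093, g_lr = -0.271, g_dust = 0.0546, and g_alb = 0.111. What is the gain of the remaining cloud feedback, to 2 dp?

0.32

Amplification A = ΔT/ΔT₀ = 3.27/2.27 = 1.441.
Total gain g = 1 − 1/A = 1 − 1/1.441 = 0.306.
Known gains sum to 0.093 − 0.271 + 0.0546 + 0.111 = -0.0124.
g_cld = 0.306 + 0.0124 = 0.32.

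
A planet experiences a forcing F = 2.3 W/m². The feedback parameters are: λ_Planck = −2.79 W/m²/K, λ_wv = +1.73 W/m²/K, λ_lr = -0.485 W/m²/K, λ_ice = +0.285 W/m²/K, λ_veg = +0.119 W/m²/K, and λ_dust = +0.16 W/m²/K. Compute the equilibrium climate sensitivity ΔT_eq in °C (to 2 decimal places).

Net feedback parameter λ = (−2.79) + (+1.73) + (-0.485) + (+0.285) + (+0.119) + (+0.16) = -0.981 W/m²/K.
ΔT = −F/λ = −2.3/(-0.981) = 2.34 °C.

2.34 °C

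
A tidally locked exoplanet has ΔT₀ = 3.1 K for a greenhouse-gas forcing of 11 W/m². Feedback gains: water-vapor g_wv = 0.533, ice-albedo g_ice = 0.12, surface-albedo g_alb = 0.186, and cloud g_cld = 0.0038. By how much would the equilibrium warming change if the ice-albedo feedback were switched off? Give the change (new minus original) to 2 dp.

-8.54 K

Original: g = 0.8428, ΔT = 3.1/(1−0.8428) = 19.7201 K.
Without ice-albedo: g' = 0.7228, ΔT' = 3.1/(1−0.7228) = 11.1833 K.
Change = 11.1833 − 19.7201 = -8.54 K.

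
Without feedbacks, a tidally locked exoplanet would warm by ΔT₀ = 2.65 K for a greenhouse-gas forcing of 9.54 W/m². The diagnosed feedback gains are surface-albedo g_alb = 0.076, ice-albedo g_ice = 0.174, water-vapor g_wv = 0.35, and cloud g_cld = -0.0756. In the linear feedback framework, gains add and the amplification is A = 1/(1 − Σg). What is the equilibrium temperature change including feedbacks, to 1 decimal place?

5.6 K

Total gain g = 0.076 + 0.174 + 0.35 − 0.0756 = 0.5244.
Amplification A = 1/(1 − 0.5244) = 2.103.
ΔT = 2.65 × 2.103 = 5.6 K.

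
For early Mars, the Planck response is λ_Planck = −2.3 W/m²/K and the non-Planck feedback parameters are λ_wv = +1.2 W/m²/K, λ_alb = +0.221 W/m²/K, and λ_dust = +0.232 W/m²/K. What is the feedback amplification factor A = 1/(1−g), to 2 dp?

Convert to gains: g_wv = 1.2/2.3 = 0.5217; g_alb = 0.221/2.3 = 0.09609; g_dust = 0.232/2.3 = 0.1009.
Total gain g = 0.71869.
A = 1/(1 − 0.71869) = 3.55.

3.55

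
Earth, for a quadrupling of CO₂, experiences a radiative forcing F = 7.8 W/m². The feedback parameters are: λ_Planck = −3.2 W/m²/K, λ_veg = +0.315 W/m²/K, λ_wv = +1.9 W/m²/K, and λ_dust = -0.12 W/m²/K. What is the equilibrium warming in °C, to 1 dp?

Net feedback parameter λ = (−3.2) + (+0.315) + (+1.9) + (-0.12) = -1.105 W/m²/K.
ΔT = −F/λ = −7.8/(-1.105) = 7.1 °C.

7.1 °C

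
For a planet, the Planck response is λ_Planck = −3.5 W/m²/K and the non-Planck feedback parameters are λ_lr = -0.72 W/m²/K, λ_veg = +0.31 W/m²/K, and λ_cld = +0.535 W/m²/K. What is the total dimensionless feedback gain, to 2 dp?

Convert to gains: g_lr = -0.72/3.5 = -0.2057; g_veg = 0.31/3.5 = 0.08857; g_cld = 0.535/3.5 = 0.1529.
Total gain g = 0.03577.

0.04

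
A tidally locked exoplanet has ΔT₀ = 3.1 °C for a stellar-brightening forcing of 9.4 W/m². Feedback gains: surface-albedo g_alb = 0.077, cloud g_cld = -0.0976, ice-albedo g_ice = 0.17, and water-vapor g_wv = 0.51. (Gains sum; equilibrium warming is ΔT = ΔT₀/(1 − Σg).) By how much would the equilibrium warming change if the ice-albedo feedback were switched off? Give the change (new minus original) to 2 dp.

Original: g = 0.6594, ΔT = 3.1/(1−0.6594) = 9.1016 °C.
Without ice-albedo: g' = 0.4894, ΔT' = 3.1/(1−0.4894) = 6.0713 °C.
Change = 6.0713 − 9.1016 = -3.03 °C.

-3.03 °C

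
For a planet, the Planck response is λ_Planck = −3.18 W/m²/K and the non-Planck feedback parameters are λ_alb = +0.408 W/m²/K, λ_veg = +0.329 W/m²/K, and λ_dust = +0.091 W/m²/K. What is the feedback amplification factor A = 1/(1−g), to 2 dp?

1.35

Convert to gains: g_alb = 0.408/3.18 = 0.1283; g_veg = 0.329/3.18 = 0.1035; g_dust = 0.091/3.18 = 0.02862.
Total gain g = 0.26042.
A = 1/(1 − 0.26042) = 1.35.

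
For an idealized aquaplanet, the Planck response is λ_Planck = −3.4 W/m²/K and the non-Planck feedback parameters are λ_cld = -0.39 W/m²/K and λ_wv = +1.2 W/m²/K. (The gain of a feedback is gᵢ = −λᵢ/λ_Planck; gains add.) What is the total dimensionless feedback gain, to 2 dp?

Convert to gains: g_cld = -0.39/3.4 = -0.1147; g_wv = 1.2/3.4 = 0.3529.
Total gain g = 0.2382.

0.24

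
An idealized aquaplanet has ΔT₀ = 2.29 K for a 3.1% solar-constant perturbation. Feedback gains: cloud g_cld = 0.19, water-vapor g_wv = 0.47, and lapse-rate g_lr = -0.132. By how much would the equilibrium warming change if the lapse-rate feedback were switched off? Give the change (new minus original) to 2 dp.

1.88 K

Original: g = 0.528, ΔT = 2.29/(1−0.528) = 4.8517 K.
Without lapse-rate: g' = 0.66, ΔT' = 2.29/(1−0.66) = 6.7353 K.
Change = 6.7353 − 4.8517 = 1.88 K.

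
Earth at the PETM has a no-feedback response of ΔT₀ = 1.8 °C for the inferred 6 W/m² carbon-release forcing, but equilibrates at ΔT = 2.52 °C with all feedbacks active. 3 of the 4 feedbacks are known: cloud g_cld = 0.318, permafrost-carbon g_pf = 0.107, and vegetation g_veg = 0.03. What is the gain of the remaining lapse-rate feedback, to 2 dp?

-0.17

Amplification A = ΔT/ΔT₀ = 2.52/1.8 = 1.4.
Total gain g = 1 − 1/A = 1 − 1/1.4 = 0.2857.
Known gains sum to 0.318 + 0.107 + 0.03 = 0.455.
g_lr = 0.2857 − 0.455 = -0.17.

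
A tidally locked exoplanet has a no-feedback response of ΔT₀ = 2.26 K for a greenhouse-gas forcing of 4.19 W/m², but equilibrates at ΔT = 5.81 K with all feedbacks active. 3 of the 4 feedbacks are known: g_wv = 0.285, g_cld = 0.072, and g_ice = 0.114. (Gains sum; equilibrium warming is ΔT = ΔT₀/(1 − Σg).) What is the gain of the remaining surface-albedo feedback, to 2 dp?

0.14

Amplification A = ΔT/ΔT₀ = 5.81/2.26 = 2.571.
Total gain g = 1 − 1/A = 1 − 1/2.571 = 0.611.
Known gains sum to 0.285 + 0.072 + 0.114 = 0.471.
g_alb = 0.611 − 0.471 = 0.14.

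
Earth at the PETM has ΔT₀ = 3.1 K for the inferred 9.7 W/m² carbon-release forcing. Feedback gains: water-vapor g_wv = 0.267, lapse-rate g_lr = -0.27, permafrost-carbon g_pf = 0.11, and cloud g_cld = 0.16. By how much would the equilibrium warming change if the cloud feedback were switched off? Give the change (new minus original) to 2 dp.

-0.76 K

Original: g = 0.267, ΔT = 3.1/(1−0.267) = 4.2292 K.
Without cloud: g' = 0.107, ΔT' = 3.1/(1−0.107) = 3.4714 K.
Change = 3.4714 − 4.2292 = -0.76 K.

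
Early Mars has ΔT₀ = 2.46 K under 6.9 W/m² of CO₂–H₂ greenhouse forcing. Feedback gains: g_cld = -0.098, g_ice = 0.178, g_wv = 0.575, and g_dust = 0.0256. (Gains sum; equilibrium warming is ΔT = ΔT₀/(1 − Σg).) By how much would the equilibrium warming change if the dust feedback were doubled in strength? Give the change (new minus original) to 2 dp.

Original: g = 0.6806, ΔT = 2.46/(1−0.6806) = 7.7019 K.
With doubled dust: g' = 0.7062, ΔT' = 2.46/(1−0.7062) = 8.3730 K.
Change = 8.3730 − 7.7019 = 0.67 K.

0.67 K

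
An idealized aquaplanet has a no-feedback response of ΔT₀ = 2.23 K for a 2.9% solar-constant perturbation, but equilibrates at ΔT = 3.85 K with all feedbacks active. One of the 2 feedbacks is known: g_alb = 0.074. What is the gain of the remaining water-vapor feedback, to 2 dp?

0.35

Amplification A = ΔT/ΔT₀ = 3.85/2.23 = 1.726.
Total gain g = 1 − 1/A = 1 − 1/1.726 = 0.4206.
The known gain is 0.074.
g_wv = 0.4206 − 0.074 = 0.35.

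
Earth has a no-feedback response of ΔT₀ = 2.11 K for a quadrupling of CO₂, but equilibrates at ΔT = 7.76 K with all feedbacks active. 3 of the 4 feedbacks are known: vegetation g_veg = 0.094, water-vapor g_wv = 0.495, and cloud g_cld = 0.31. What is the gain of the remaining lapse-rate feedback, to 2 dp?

Amplification A = ΔT/ΔT₀ = 7.76/2.11 = 3.678.
Total gain g = 1 − 1/A = 1 − 1/3.678 = 0.7281.
Known gains sum to 0.094 + 0.495 + 0.31 = 0.899.
g_lr = 0.7281 − 0.899 = -0.17.

-0.17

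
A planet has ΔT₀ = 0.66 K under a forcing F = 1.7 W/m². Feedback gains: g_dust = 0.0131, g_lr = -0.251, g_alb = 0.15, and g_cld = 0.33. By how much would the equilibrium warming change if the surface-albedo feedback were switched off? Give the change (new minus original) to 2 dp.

-0.14 K

Original: g = 0.2421, ΔT = 0.66/(1−0.2421) = 0.8708 K.
Without surface-albedo: g' = 0.0921, ΔT' = 0.66/(1−0.0921) = 0.7270 K.
Change = 0.7270 − 0.8708 = -0.14 K.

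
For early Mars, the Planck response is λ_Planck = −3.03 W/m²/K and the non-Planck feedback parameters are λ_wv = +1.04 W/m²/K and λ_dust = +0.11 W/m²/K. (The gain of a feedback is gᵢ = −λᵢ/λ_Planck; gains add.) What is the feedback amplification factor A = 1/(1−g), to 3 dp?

1.612

Convert to gains: g_wv = 1.04/3.03 = 0.3432; g_dust = 0.11/3.03 = 0.0363.
Total gain g = 0.3795.
A = 1/(1 − 0.3795) = 1.612.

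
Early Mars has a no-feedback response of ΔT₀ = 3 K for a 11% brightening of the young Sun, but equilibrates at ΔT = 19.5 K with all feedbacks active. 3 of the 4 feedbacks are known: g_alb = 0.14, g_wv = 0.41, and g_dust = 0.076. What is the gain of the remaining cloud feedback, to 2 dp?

Amplification A = ΔT/ΔT₀ = 19.5/3 = 6.5.
Total gain g = 1 − 1/A = 1 − 1/6.5 = 0.8462.
Known gains sum to 0.14 + 0.41 + 0.076 = 0.626.
g_cld = 0.8462 − 0.626 = 0.22.

0.22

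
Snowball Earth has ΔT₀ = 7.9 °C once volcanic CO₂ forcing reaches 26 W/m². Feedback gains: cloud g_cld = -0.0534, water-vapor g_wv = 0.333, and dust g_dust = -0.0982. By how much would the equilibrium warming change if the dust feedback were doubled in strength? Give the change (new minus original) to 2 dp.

-1.03 °C

Original: g = 0.1814, ΔT = 7.9/(1−0.1814) = 9.6506 °C.
With doubled dust: g' = 0.0832, ΔT' = 7.9/(1−0.0832) = 8.6169 °C.
Change = 8.6169 − 9.6506 = -1.03 °C.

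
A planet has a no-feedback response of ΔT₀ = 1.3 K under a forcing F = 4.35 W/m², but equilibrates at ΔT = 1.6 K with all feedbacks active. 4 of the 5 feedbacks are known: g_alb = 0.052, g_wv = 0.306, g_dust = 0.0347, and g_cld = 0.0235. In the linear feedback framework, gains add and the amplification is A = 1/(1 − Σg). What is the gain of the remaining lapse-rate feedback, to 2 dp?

Amplification A = ΔT/ΔT₀ = 1.6/1.3 = 1.231.
Total gain g = 1 − 1/A = 1 − 1/1.231 = 0.1877.
Known gains sum to 0.052 + 0.306 + 0.0347 + 0.0235 = 0.4162.
g_lr = 0.1877 − 0.4162 = -0.23.

-0.23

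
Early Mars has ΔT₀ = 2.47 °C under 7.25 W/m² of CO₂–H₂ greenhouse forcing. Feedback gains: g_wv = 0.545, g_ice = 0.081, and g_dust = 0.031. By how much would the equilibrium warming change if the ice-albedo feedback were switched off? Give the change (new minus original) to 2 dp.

Original: g = 0.657, ΔT = 2.47/(1−0.657) = 7.2012 °C.
Without ice-albedo: g' = 0.576, ΔT' = 2.47/(1−0.576) = 5.8255 °C.
Change = 5.8255 − 7.2012 = -1.38 °C.

-1.38 °C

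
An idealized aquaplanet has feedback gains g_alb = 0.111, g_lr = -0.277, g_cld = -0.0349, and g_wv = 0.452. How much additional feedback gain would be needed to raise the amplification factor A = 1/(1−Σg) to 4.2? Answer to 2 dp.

Current total gain = 0.2511.
Target gain for A = 4.2: g* = 1 − 1/4.2 = 0.7619.
Additional gain needed = 0.7619 − 0.2511 = 0.51.

0.51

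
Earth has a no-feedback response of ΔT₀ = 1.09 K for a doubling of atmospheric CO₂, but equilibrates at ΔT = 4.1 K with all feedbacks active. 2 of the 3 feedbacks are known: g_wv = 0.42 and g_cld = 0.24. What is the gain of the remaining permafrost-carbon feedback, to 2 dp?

0.07

Amplification A = ΔT/ΔT₀ = 4.1/1.09 = 3.761.
Total gain g = 1 − 1/A = 1 − 1/3.761 = 0.7341.
Known gains sum to 0.42 + 0.24 = 0.66.
g_pf = 0.7341 − 0.66 = 0.07.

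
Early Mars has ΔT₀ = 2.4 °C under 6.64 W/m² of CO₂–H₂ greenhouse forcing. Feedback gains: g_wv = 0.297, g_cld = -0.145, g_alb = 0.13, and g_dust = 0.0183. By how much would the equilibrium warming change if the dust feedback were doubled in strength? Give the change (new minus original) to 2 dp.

Original: g = 0.3003, ΔT = 2.4/(1−0.3003) = 3.4300 °C.
With doubled dust: g' = 0.3186, ΔT' = 2.4/(1−0.3186) = 3.5222 °C.
Change = 3.5222 − 3.4300 = 0.09 °C.

0.09 °C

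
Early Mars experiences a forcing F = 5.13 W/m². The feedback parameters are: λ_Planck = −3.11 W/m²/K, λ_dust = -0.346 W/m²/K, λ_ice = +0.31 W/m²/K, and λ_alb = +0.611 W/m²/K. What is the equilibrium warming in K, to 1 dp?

2.0 K

Net feedback parameter λ = (−3.11) + (-0.346) + (+0.31) + (+0.611) = -2.535 W/m²/K.
ΔT = −F/λ = −5.13/(-2.535) = 2.0 K.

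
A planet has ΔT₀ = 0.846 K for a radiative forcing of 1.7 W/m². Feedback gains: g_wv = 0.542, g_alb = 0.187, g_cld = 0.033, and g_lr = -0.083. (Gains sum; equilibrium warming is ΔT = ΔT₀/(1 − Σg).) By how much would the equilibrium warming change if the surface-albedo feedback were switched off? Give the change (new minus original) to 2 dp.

-0.97 K

Original: g = 0.679, ΔT = 0.846/(1−0.679) = 2.6355 K.
Without surface-albedo: g' = 0.492, ΔT' = 0.846/(1−0.492) = 1.6654 K.
Change = 1.6654 − 2.6355 = -0.97 K.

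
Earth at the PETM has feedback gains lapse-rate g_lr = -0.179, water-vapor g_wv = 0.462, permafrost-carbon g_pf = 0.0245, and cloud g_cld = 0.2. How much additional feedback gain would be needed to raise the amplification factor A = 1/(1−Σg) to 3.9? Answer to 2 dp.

Current total gain = 0.5075.
Target gain for A = 3.9: g* = 1 − 1/3.9 = 0.7436.
Additional gain needed = 0.7436 − 0.5075 = 0.24.

0.24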